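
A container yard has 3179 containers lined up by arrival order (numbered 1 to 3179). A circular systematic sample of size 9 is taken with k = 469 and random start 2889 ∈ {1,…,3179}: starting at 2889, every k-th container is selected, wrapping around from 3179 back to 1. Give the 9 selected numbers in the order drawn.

Selection 1: 2889
Selection 2: 2889 + 469 = 3358 → 3358 − 3179 = 179
Selection 3: 179 + 469 = 648
Selection 4: 648 + 469 = 1117
Selection 5: 1117 + 469 = 1586
Selection 6: 1586 + 469 = 2055
Selection 7: 2055 + 469 = 2524
Selection 8: 2524 + 469 = 2993
Selection 9: 2993 + 469 = 3462 → 3462 − 3179 = 283

2889, 179, 648, 1117, 1586, 2055, 2524, 2993, 283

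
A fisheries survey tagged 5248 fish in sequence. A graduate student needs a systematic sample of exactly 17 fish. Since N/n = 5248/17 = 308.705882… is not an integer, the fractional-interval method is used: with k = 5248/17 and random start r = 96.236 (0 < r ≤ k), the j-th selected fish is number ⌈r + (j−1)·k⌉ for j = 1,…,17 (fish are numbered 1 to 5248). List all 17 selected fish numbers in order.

j=1: r + 0k = 96.236 → ⌈·⌉ = 97
j=2: r + 1k = 404.941882… → ⌈·⌉ = 405
j=3: r + 2k = 713.647764… → ⌈·⌉ = 714
j=4: r + 3k = 1022.353647… → ⌈·⌉ = 1023
j=5: r + 4k = 1331.059529… → ⌈·⌉ = 1332
j=6: r + 5k = 1639.765411… → ⌈·⌉ = 1640
j=7: r + 6k = 1948.471294… → ⌈·⌉ = 1949
j=8: r + 7k = 2257.177176… → ⌈·⌉ = 2258
j=9: r + 8k = 2565.883058… → ⌈·⌉ = 2566
j=10: r + 9k = 2874.588941… → ⌈·⌉ = 2875
j=11: r + 10k = 3183.294823… → ⌈·⌉ = 3184
j=12: r + 11k = 3492.000705… → ⌈·⌉ = 3493
j=13: r + 12k = 3800.706588… → ⌈·⌉ = 3801
j=14: r + 13k = 4109.412470… → ⌈·⌉ = 4110
j=15: r + 14k = 4418.118352… → ⌈·⌉ = 4419
j=16: r + 15k = 4726.824235… → ⌈·⌉ = 4727
j=17: r + 16k = 5035.530117… → ⌈·⌉ = 5036

97, 405, 714, 1023, 1332, 1640, 1949, 2258, 2566, 2875, 3184, 3493, 3801, 4110, 4419, 4727, 5036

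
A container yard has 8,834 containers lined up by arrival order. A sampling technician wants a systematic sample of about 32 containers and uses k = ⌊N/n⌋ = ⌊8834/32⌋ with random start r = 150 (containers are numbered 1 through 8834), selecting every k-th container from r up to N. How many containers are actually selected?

k = ⌊8834/32⌋ = 276
Achieved size = ⌊(8834 − 150)/276⌋ + 1 = ⌊8684/276⌋ + 1 = 31 + 1 = 32
(last selection: 150 + 31×276 = 8706 ≤ 8834; next would be 8982 > 8834)

32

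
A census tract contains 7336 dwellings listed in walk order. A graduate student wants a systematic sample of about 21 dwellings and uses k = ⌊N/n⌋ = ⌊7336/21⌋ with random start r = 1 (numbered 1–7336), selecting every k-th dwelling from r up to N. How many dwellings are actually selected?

k = ⌊7336/21⌋ = 349
Achieved size = ⌊(7336 − 1)/349⌋ + 1 = ⌊7335/349⌋ + 1 = 21 + 1 = 22
(last selection: 1 + 21×349 = 7330 ≤ 7336; next would be 7679 > 7336)

22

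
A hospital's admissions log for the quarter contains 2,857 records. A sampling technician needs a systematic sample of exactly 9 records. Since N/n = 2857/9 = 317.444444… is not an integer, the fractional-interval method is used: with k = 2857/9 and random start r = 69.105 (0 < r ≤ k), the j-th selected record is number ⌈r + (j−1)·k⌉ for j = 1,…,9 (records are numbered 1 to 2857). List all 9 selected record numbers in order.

j=1: r + 0k = 69.105 → ⌈·⌉ = 70
j=2: r + 1k = 386.549444… → ⌈·⌉ = 387
j=3: r + 2k = 703.993888… → ⌈·⌉ = 704
j=4: r + 3k = 1021.438333… → ⌈·⌉ = 1022
j=5: r + 4k = 1338.882777… → ⌈·⌉ = 1339
j=6: r + 5k = 1656.327222… → ⌈·⌉ = 1657
j=7: r + 6k = 1973.771666… → ⌈·⌉ = 1974
j=8: r + 7k = 2291.216111… → ⌈·⌉ = 2292
j=9: r + 8k = 2608.660555… → ⌈·⌉ = 2609

70, 387, 704, 1022, 1339, 1657, 1974, 2292, 2609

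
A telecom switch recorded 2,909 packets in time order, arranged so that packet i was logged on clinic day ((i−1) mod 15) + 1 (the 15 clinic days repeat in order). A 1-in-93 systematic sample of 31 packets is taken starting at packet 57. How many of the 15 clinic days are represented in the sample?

Consecutive selections differ by k = 93, so their clinic day numbers differ by 93 mod 15 = 3.
gcd(93, 15) = 3, so the sample visits 15/3 = 5 distinct residues mod 15.
Start 57 is clinic day 12; the clinic days hit are 3, 6, 9, 12, 15.

5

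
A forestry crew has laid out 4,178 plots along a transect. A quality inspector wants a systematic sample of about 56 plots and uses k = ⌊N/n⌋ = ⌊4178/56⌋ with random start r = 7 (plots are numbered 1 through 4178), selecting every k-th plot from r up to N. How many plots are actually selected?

k = ⌊4178/56⌋ = 74
Achieved size = ⌊(4178 − 7)/74⌋ + 1 = ⌊4171/74⌋ + 1 = 56 + 1 = 57
(last selection: 7 + 56×74 = 4151 ≤ 4178; next would be 4225 > 4178)

57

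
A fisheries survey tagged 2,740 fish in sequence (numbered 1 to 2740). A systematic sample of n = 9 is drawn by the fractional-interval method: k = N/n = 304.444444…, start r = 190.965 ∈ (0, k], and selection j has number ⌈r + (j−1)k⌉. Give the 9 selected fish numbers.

j=1: r + 0k = 190.965 → ⌈·⌉ = 191
j=2: r + 1k = 495.409444… → ⌈·⌉ = 496
j=3: r + 2k = 799.853888… → ⌈·⌉ = 800
j=4: r + 3k = 1104.298333… → ⌈·⌉ = 1105
j=5: r + 4k = 1408.742777… → ⌈·⌉ = 1409
j=6: r + 5k = 1713.187222… → ⌈·⌉ = 1714
j=7: r + 6k = 2017.631666… → ⌈·⌉ = 2018
j=8: r + 7k = 2322.076111… → ⌈·⌉ = 2323
j=9: r + 8k = 2626.520555… → ⌈·⌉ = 2627

191, 496, 800, 1105, 1409, 1714, 2018, 2323, 2627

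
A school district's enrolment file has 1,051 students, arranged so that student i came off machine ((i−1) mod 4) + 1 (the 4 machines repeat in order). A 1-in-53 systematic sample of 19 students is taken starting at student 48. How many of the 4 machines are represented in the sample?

4

Consecutive selections differ by k = 53, so their machine numbers differ by 53 mod 4 = 1.
gcd(53, 4) = 1, so the sample visits 4/1 = 4 distinct residues mod 4.
Start 48 is machine 4; the machines hit are 1, 2, 3, 4.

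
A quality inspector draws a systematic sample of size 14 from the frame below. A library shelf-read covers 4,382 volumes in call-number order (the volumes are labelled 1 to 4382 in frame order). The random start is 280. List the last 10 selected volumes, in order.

k = N/n = 4382/14 = 313
5th selection = 280 + 4×313 = 1532
6th: 1532 + 313 = 1845
7th: 1845 + 313 = 2158
8th: 2158 + 313 = 2471
9th: 2471 + 313 = 2784
10th: 2784 + 313 = 3097
11th: 3097 + 313 = 3410
12th: 3410 + 313 = 3723
13th: 3723 + 313 = 4036
14th: 4036 + 313 = 4349

1532, 1845, 2158, 2471, 2784, 3097, 3410, 3723, 4036, 4349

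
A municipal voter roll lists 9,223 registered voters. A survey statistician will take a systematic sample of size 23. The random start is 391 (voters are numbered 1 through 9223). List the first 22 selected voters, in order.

391, 792, 1193, 1594, 1995, 2396, 2797, 3198, 3599, 4000, 4401, 4802, 5203, 5604, 6005, 6406, 6807, 7208, 7609, 8010, 8411, 8812

k = N/n = 9223/23 = 401
voter 1: 391
voter 2: 391 + 401 = 792
voter 3: 792 + 401 = 1193
voter 4: 1193 + 401 = 1594
voter 5: 1594 + 401 = 1995
voter 6: 1995 + 401 = 2396
voter 7: 2396 + 401 = 2797
voter 8: 2797 + 401 = 3198
voter 9: 3198 + 401 = 3599
voter 10: 3599 + 401 = 4000
voter 11: 4000 + 401 = 4401
voter 12: 4401 + 401 = 4802
voter 13: 4802 + 401 = 5203
voter 14: 5203 + 401 = 5604
voter 15: 5604 + 401 = 6005
voter 16: 6005 + 401 = 6406
voter 17: 6406 + 401 = 6807
voter 18: 6807 + 401 = 7208
voter 19: 7208 + 401 = 7609
voter 20: 7609 + 401 = 8010
voter 21: 8010 + 401 = 8411
voter 22: 8411 + 401 = 8812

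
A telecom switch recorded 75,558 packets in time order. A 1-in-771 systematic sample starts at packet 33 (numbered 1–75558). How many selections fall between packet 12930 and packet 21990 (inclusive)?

12

k = 771
First selection ≥ 12930: 33 + ⌈(12930−33)/771⌉·771 = 33 + 17×771 = 13140
Last selection ≤ 21990: 33 + ⌊(21990−33)/771⌋·771 = 33 + 28×771 = 21621
Count = 28 − 17 + 1 = 12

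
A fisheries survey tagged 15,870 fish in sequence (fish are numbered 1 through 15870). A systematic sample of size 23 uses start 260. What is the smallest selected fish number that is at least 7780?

k = 15870/23 = 690
Steps past start: ⌈(7780 − 260)/690⌉ = ⌈7520/690⌉ = 11
Selected fish: 260 + 11×690 = 7850

7850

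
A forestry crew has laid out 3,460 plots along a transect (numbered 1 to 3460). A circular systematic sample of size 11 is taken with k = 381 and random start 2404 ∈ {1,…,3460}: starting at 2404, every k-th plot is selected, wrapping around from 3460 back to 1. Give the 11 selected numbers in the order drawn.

Selection 1: 2404
Selection 2: 2404 + 381 = 2785
Selection 3: 2785 + 381 = 3166
Selection 4: 3166 + 381 = 3547 → 3547 − 3460 = 87
Selection 5: 87 + 381 = 468
Selection 6: 468 + 381 = 849
Selection 7: 849 + 381 = 1230
Selection 8: 1230 + 381 = 1611
Selection 9: 1611 + 381 = 1992
Selection 10: 1992 + 381 = 2373
Selection 11: 2373 + 381 = 2754

2404, 2785, 3166, 87, 468, 849, 1230, 1611, 1992, 2373, 2754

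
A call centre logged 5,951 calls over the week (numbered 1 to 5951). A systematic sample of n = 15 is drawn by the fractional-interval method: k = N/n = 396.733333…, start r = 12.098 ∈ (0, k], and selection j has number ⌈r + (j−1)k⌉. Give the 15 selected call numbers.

j=1: r + 0k = 12.098 → ⌈·⌉ = 13
j=2: r + 1k = 408.831333… → ⌈·⌉ = 409
j=3: r + 2k = 805.564666… → ⌈·⌉ = 806
j=4: r + 3k = 1202.298 → ⌈·⌉ = 1203
j=5: r + 4k = 1599.031333… → ⌈·⌉ = 1600
j=6: r + 5k = 1995.764666… → ⌈·⌉ = 1996
j=7: r + 6k = 2392.498 → ⌈·⌉ = 2393
j=8: r + 7k = 2789.231333… → ⌈·⌉ = 2790
j=9: r + 8k = 3185.964666… → ⌈·⌉ = 3186
j=10: r + 9k = 3582.698 → ⌈·⌉ = 3583
j=11: r + 10k = 3979.431333… → ⌈·⌉ = 3980
j=12: r + 11k = 4376.164666… → ⌈·⌉ = 4377
j=13: r + 12k = 4772.898 → ⌈·⌉ = 4773
j=14: r + 13k = 5169.631333… → ⌈·⌉ = 5170
j=15: r + 14k = 5566.364666… → ⌈·⌉ = 5567

13, 409, 806, 1203, 1600, 1996, 2393, 2790, 3186, 3583, 3980, 4377, 4773, 5170, 5567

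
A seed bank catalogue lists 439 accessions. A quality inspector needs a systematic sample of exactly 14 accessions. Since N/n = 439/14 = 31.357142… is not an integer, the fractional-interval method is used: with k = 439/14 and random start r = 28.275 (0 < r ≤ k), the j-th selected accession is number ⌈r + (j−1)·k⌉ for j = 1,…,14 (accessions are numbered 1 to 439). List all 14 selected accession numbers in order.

29, 60, 91, 123, 154, 186, 217, 248, 280, 311, 342, 374, 405, 436

j=1: r + 0k = 28.275 → ⌈·⌉ = 29
j=2: r + 1k = 59.632142… → ⌈·⌉ = 60
j=3: r + 2k = 90.989285… → ⌈·⌉ = 91
j=4: r + 3k = 122.346428… → ⌈·⌉ = 123
j=5: r + 4k = 153.703571… → ⌈·⌉ = 154
j=6: r + 5k = 185.060714… → ⌈·⌉ = 186
j=7: r + 6k = 216.417857… → ⌈·⌉ = 217
j=8: r + 7k = 247.775 → ⌈·⌉ = 248
j=9: r + 8k = 279.132142… → ⌈·⌉ = 280
j=10: r + 9k = 310.489285… → ⌈·⌉ = 311
j=11: r + 10k = 341.846428… → ⌈·⌉ = 342
j=12: r + 11k = 373.203571… → ⌈·⌉ = 374
j=13: r + 12k = 404.560714… → ⌈·⌉ = 405
j=14: r + 13k = 435.917857… → ⌈·⌉ = 436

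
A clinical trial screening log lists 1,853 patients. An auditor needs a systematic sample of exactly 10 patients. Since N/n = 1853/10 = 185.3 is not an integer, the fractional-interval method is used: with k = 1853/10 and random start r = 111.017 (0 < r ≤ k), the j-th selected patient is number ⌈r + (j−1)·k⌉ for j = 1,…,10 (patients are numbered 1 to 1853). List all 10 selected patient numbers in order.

j=1: r + 0k = 111.017 → ⌈·⌉ = 112
j=2: r + 1k = 296.317 → ⌈·⌉ = 297
j=3: r + 2k = 481.617 → ⌈·⌉ = 482
j=4: r + 3k = 666.917 → ⌈·⌉ = 667
j=5: r + 4k = 852.217 → ⌈·⌉ = 853
j=6: r + 5k = 1037.517 → ⌈·⌉ = 1038
j=7: r + 6k = 1222.817 → ⌈·⌉ = 1223
j=8: r + 7k = 1408.117 → ⌈·⌉ = 1409
j=9: r + 8k = 1593.417 → ⌈·⌉ = 1594
j=10: r + 9k = 1778.717 → ⌈·⌉ = 1779

112, 297, 482, 667, 853, 1038, 1223, 1409, 1594, 1779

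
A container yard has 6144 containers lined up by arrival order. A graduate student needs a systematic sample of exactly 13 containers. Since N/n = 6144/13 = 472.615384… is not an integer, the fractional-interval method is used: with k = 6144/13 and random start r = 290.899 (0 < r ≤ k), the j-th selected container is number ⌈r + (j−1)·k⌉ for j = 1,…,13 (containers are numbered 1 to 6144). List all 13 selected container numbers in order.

j=1: r + 0k = 290.899 → ⌈·⌉ = 291
j=2: r + 1k = 763.514384… → ⌈·⌉ = 764
j=3: r + 2k = 1236.129769… → ⌈·⌉ = 1237
j=4: r + 3k = 1708.745153… → ⌈·⌉ = 1709
j=5: r + 4k = 2181.360538… → ⌈·⌉ = 2182
j=6: r + 5k = 2653.975923… → ⌈·⌉ = 2654
j=7: r + 6k = 3126.591307… → ⌈·⌉ = 3127
j=8: r + 7k = 3599.206692… → ⌈·⌉ = 3600
j=9: r + 8k = 4071.822076… → ⌈·⌉ = 4072
j=10: r + 9k = 4544.437461… → ⌈·⌉ = 4545
j=11: r + 10k = 5017.052846… → ⌈·⌉ = 5018
j=12: r + 11k = 5489.668230… → ⌈·⌉ = 5490
j=13: r + 12k = 5962.283615… → ⌈·⌉ = 5963

291, 764, 1237, 1709, 2182, 2654, 3127, 3600, 4072, 4545, 5018, 5490, 5963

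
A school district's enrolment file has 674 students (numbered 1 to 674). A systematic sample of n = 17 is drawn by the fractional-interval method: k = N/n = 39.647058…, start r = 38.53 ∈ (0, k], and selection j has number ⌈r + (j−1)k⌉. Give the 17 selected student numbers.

j=1: r + 0k = 38.53 → ⌈·⌉ = 39
j=2: r + 1k = 78.177058… → ⌈·⌉ = 79
j=3: r + 2k = 117.824117… → ⌈·⌉ = 118
j=4: r + 3k = 157.471176… → ⌈·⌉ = 158
j=5: r + 4k = 197.118235… → ⌈·⌉ = 198
j=6: r + 5k = 236.765294… → ⌈·⌉ = 237
j=7: r + 6k = 276.412352… → ⌈·⌉ = 277
j=8: r + 7k = 316.059411… → ⌈·⌉ = 317
j=9: r + 8k = 355.706470… → ⌈·⌉ = 356
j=10: r + 9k = 395.353529… → ⌈·⌉ = 396
j=11: r + 10k = 435.000588… → ⌈·⌉ = 436
j=12: r + 11k = 474.647647… → ⌈·⌉ = 475
j=13: r + 12k = 514.294705… → ⌈·⌉ = 515
j=14: r + 13k = 553.941764… → ⌈·⌉ = 554
j=15: r + 14k = 593.588823… → ⌈·⌉ = 594
j=16: r + 15k = 633.235882… → ⌈·⌉ = 634
j=17: r + 16k = 672.882941… → ⌈·⌉ = 673

39, 79, 118, 158, 198, 237, 277, 317, 356, 396, 436, 475, 515, 554, 594, 634, 673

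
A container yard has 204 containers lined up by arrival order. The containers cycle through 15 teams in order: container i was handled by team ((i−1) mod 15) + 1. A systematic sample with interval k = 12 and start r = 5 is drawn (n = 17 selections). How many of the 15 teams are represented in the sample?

5

Consecutive selections differ by k = 12, so their team numbers differ by 12 mod 15 = 12.
gcd(12, 15) = 3, so the sample visits 15/3 = 5 distinct residues mod 15.
Start 5 is team 5; the teams hit are 2, 5, 8, 11, 14.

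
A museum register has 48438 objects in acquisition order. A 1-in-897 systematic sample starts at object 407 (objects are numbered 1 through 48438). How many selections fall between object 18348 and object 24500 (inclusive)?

6

k = 897
First selection ≥ 18348: 407 + ⌈(18348−407)/897⌉·897 = 407 + 21×897 = 19244
Last selection ≤ 24500: 407 + ⌊(24500−407)/897⌋·897 = 407 + 26×897 = 23729
Count = 26 − 21 + 1 = 6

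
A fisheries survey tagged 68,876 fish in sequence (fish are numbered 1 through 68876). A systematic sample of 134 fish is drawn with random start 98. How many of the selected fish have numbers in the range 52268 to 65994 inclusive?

27

k = 68876/134 = 514
First selection ≥ 52268: 98 + ⌈(52268−98)/514⌉·514 = 98 + 102×514 = 52526
Last selection ≤ 65994: 98 + ⌊(65994−98)/514⌋·514 = 98 + 128×514 = 65890
Count = 128 − 102 + 1 = 27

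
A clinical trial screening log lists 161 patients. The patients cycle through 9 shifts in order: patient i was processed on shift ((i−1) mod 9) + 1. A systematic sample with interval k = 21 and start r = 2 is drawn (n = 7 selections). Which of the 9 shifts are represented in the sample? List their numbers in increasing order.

Consecutive selections differ by k = 21, so their shift numbers differ by 21 mod 9 = 3.
gcd(21, 9) = 3, so the sample visits 9/3 = 3 distinct residues mod 9.
Start 2 is shift 2; the shifts hit are 2, 5, 8.

2, 5, 8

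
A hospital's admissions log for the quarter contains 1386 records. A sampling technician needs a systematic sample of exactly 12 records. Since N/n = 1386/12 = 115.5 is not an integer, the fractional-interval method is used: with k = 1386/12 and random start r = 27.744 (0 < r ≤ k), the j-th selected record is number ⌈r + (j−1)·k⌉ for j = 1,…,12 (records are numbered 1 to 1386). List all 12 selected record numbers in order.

j=1: r + 0k = 27.744 → ⌈·⌉ = 28
j=2: r + 1k = 143.244 → ⌈·⌉ = 144
j=3: r + 2k = 258.744 → ⌈·⌉ = 259
j=4: r + 3k = 374.244 → ⌈·⌉ = 375
j=5: r + 4k = 489.744 → ⌈·⌉ = 490
j=6: r + 5k = 605.244 → ⌈·⌉ = 606
j=7: r + 6k = 720.744 → ⌈·⌉ = 721
j=8: r + 7k = 836.244 → ⌈·⌉ = 837
j=9: r + 8k = 951.744 → ⌈·⌉ = 952
j=10: r + 9k = 1067.244 → ⌈·⌉ = 1068
j=11: r + 10k = 1182.744 → ⌈·⌉ = 1183
j=12: r + 11k = 1298.244 → ⌈·⌉ = 1299

28, 144, 259, 375, 490, 606, 721, 837, 952, 1068, 1183, 1299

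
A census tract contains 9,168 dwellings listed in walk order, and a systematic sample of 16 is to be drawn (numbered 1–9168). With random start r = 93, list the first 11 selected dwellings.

k = N/n = 9168/16 = 573
dwelling 1: 93
dwelling 2: 93 + 573 = 666
dwelling 3: 666 + 573 = 1239
dwelling 4: 1239 + 573 = 1812
dwelling 5: 1812 + 573 = 2385
dwelling 6: 2385 + 573 = 2958
dwelling 7: 2958 + 573 = 3531
dwelling 8: 3531 + 573 = 4104
dwelling 9: 4104 + 573 = 4677
dwelling 10: 4677 + 573 = 5250
dwelling 11: 5250 + 573 = 5823

93, 666, 1239, 1812, 2385, 2958, 3531, 4104, 4677, 5250, 5823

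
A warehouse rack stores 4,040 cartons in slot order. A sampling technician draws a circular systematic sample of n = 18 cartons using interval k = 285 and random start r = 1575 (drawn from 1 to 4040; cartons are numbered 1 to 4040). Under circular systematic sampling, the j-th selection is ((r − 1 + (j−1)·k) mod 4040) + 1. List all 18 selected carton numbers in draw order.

1575, 1860, 2145, 2430, 2715, 3000, 3285, 3570, 3855, 100, 385, 670, 955, 1240, 1525, 1810, 2095, 2380

Selection 1: 1575
Selection 2: 1575 + 285 = 1860
Selection 3: 1860 + 285 = 2145
Selection 4: 2145 + 285 = 2430
Selection 5: 2430 + 285 = 2715
Selection 6: 2715 + 285 = 3000
Selection 7: 3000 + 285 = 3285
Selection 8: 3285 + 285 = 3570
Selection 9: 3570 + 285 = 3855
Selection 10: 3855 + 285 = 4140 → 4140 − 4040 = 100
Selection 11: 100 + 285 = 385
Selection 12: 385 + 285 = 670
Selection 13: 670 + 285 = 955
Selection 14: 955 + 285 = 1240
Selection 15: 1240 + 285 = 1525
Selection 16: 1525 + 285 = 1810
Selection 17: 1810 + 285 = 2095
Selection 18: 2095 + 285 = 2380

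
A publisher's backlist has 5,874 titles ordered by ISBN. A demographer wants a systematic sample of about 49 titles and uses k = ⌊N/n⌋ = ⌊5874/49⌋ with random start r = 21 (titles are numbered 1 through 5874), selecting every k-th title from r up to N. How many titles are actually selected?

k = ⌊5874/49⌋ = 119
Achieved size = ⌊(5874 − 21)/119⌋ + 1 = ⌊5853/119⌋ + 1 = 49 + 1 = 50
(last selection: 21 + 49×119 = 5852 ≤ 5874; next would be 5971 > 5874)

50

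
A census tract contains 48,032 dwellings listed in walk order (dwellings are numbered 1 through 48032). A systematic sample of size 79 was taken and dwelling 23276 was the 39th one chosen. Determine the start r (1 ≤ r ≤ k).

172

k = 48032/79 = 608
r = 23276 − (39−1)×608 = 23276 − 23104 = 172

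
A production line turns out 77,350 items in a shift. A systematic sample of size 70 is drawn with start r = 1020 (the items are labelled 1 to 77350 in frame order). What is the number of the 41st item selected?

45220

k = 77350/70 = 1105
41st selection = r + (41−1)·k = 1020 + 40×1105 = 1020 + 44200 = 45220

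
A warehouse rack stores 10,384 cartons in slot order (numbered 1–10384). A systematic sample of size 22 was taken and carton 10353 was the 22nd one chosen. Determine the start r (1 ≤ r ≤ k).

441

k = 10384/22 = 472
r = 10353 − (22−1)×472 = 10353 − 9912 = 441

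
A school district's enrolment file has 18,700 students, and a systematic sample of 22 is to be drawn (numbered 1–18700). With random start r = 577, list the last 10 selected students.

k = N/n = 18700/22 = 850
13th selection = 577 + 12×850 = 10777
14th: 10777 + 850 = 11627
15th: 11627 + 850 = 12477
16th: 12477 + 850 = 13327
17th: 13327 + 850 = 14177
18th: 14177 + 850 = 15027
19th: 15027 + 850 = 15877
20th: 15877 + 850 = 16727
21st: 16727 + 850 = 17577
22nd: 17577 + 850 = 18427

10777, 11627, 12477, 13327, 14177, 15027, 15877, 16727, 17577, 18427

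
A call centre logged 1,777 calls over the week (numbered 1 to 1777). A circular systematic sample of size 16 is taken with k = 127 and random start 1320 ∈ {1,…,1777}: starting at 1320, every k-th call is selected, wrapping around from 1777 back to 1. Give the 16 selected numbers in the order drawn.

Selection 1: 1320
Selection 2: 1320 + 127 = 1447
Selection 3: 1447 + 127 = 1574
Selection 4: 1574 + 127 = 1701
Selection 5: 1701 + 127 = 1828 → 1828 − 1777 = 51
Selection 6: 51 + 127 = 178
Selection 7: 178 + 127 = 305
Selection 8: 305 + 127 = 432
Selection 9: 432 + 127 = 559
Selection 10: 559 + 127 = 686
Selection 11: 686 + 127 = 813
Selection 12: 813 + 127 = 940
Selection 13: 940 + 127 = 1067
Selection 14: 1067 + 127 = 1194
Selection 15: 1194 + 127 = 1321
Selection 16: 1321 + 127 = 1448

1320, 1447, 1574, 1701, 51, 178, 305, 432, 559, 686, 813, 940, 1067, 1194, 1321, 1448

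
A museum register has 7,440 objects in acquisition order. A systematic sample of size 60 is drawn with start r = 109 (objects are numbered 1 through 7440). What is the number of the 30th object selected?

3705

k = 7440/60 = 124
30th selection = r + (30−1)·k = 109 + 29×124 = 109 + 3596 = 3705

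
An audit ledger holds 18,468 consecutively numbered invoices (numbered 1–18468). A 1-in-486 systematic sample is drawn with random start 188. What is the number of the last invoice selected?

18170

k = 486
38th selection = r + (38−1)·k = 188 + 37×486 = 188 + 17982 = 18170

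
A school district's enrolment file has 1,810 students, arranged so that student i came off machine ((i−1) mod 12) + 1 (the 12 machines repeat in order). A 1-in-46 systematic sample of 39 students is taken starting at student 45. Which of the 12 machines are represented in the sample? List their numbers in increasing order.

1, 3, 5, 7, 9, 11

Consecutive selections differ by k = 46, so their machine numbers differ by 46 mod 12 = 10.
gcd(46, 12) = 2, so the sample visits 12/2 = 6 distinct residues mod 12.
Start 45 is machine 9; the machines hit are 1, 3, 5, 7, 9, 11.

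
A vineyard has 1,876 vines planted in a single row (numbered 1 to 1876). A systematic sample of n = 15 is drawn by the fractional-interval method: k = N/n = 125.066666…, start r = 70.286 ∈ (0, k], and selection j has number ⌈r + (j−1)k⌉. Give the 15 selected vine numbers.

71, 196, 321, 446, 571, 696, 821, 946, 1071, 1196, 1321, 1447, 1572, 1697, 1822

j=1: r + 0k = 70.286 → ⌈·⌉ = 71
j=2: r + 1k = 195.352666… → ⌈·⌉ = 196
j=3: r + 2k = 320.419333… → ⌈·⌉ = 321
j=4: r + 3k = 445.486 → ⌈·⌉ = 446
j=5: r + 4k = 570.552666… → ⌈·⌉ = 571
j=6: r + 5k = 695.619333… → ⌈·⌉ = 696
j=7: r + 6k = 820.686 → ⌈·⌉ = 821
j=8: r + 7k = 945.752666… → ⌈·⌉ = 946
j=9: r + 8k = 1070.819333… → ⌈·⌉ = 1071
j=10: r + 9k = 1195.886 → ⌈·⌉ = 1196
j=11: r + 10k = 1320.952666… → ⌈·⌉ = 1321
j=12: r + 11k = 1446.019333… → ⌈·⌉ = 1447
j=13: r + 12k = 1571.086 → ⌈·⌉ = 1572
j=14: r + 13k = 1696.152666… → ⌈·⌉ = 1697
j=15: r + 14k = 1821.219333… → ⌈·⌉ = 1822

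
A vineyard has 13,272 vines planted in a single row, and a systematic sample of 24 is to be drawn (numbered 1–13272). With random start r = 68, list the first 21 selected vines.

k = N/n = 13272/24 = 553
vine 1: 68
vine 2: 68 + 553 = 621
vine 3: 621 + 553 = 1174
vine 4: 1174 + 553 = 1727
vine 5: 1727 + 553 = 2280
vine 6: 2280 + 553 = 2833
vine 7: 2833 + 553 = 3386
vine 8: 3386 + 553 = 3939
vine 9: 3939 + 553 = 4492
vine 10: 4492 + 553 = 5045
vine 11: 5045 + 553 = 5598
vine 12: 5598 + 553 = 6151
vine 13: 6151 + 553 = 6704
vine 14: 6704 + 553 = 7257
vine 15: 7257 + 553 = 7810
vine 16: 7810 + 553 = 8363
vine 17: 8363 + 553 = 8916
vine 18: 8916 + 553 = 9469
vine 19: 9469 + 553 = 10022
vine 20: 10022 + 553 = 10575
vine 21: 10575 + 553 = 11128

68, 621, 1174, 1727, 2280, 2833, 3386, 3939, 4492, 5045, 5598, 6151, 6704, 7257, 7810, 8363, 8916, 9469, 10022, 10575, 11128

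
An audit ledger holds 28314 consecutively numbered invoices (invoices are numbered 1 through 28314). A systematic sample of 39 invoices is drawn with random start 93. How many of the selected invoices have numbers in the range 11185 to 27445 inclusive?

22

k = 28314/39 = 726
First selection ≥ 11185: 93 + ⌈(11185−93)/726⌉·726 = 93 + 16×726 = 11709
Last selection ≤ 27445: 93 + ⌊(27445−93)/726⌋·726 = 93 + 37×726 = 26955
Count = 37 − 16 + 1 = 22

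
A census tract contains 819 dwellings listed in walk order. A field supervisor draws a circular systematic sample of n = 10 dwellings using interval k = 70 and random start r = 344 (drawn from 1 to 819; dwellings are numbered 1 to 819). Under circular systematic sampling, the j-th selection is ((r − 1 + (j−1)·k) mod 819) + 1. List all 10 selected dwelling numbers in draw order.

Selection 1: 344
Selection 2: 344 + 70 = 414
Selection 3: 414 + 70 = 484
Selection 4: 484 + 70 = 554
Selection 5: 554 + 70 = 624
Selection 6: 624 + 70 = 694
Selection 7: 694 + 70 = 764
Selection 8: 764 + 70 = 834 → 834 − 819 = 15
Selection 9: 15 + 70 = 85
Selection 10: 85 + 70 = 155

344, 414, 484, 554, 624, 694, 764, 15, 85, 155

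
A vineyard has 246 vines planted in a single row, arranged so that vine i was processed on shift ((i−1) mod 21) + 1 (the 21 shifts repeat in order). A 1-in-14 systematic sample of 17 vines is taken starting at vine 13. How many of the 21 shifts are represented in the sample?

3

Consecutive selections differ by k = 14, so their shift numbers differ by 14 mod 21 = 14.
gcd(14, 21) = 7, so the sample visits 21/7 = 3 distinct residues mod 21.
Start 13 is shift 13; the shifts hit are 6, 13, 20.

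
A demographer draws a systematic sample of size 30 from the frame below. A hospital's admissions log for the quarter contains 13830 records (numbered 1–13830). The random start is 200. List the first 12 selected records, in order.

200, 661, 1122, 1583, 2044, 2505, 2966, 3427, 3888, 4349, 4810, 5271

k = N/n = 13830/30 = 461
record 1: 200
record 2: 200 + 461 = 661
record 3: 661 + 461 = 1122
record 4: 1122 + 461 = 1583
record 5: 1583 + 461 = 2044
record 6: 2044 + 461 = 2505
record 7: 2505 + 461 = 2966
record 8: 2966 + 461 = 3427
record 9: 3427 + 461 = 3888
record 10: 3888 + 461 = 4349
record 11: 4349 + 461 = 4810
record 12: 4810 + 461 = 5271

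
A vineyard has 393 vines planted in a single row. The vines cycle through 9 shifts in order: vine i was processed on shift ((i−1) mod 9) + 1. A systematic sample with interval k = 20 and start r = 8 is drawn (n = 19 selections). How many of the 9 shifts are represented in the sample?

9

Consecutive selections differ by k = 20, so their shift numbers differ by 20 mod 9 = 2.
gcd(20, 9) = 1, so the sample visits 9/1 = 9 distinct residues mod 9.
Start 8 is shift 8; the shifts hit are 1, 2, 3, 4, 5, 6, 7, 8, 9.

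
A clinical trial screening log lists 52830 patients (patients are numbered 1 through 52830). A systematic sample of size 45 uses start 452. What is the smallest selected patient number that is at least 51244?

k = 52830/45 = 1174
Steps past start: ⌈(51244 − 452)/1174⌉ = ⌈50792/1174⌉ = 44
Selected patient: 452 + 44×1174 = 52108

52108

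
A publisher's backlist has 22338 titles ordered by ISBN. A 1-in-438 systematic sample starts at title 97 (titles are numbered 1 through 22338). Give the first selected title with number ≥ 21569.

21997

k = 438
Steps past start: ⌈(21569 − 97)/438⌉ = ⌈21472/438⌉ = 50
Selected title: 97 + 50×438 = 21997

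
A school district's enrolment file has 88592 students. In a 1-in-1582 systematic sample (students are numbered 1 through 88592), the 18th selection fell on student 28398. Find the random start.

k = 1582
r = 28398 − (18−1)×1582 = 28398 − 26894 = 1504

1504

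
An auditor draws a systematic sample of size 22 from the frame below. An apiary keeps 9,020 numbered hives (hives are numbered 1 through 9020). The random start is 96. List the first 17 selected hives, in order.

96, 506, 916, 1326, 1736, 2146, 2556, 2966, 3376, 3786, 4196, 4606, 5016, 5426, 5836, 6246, 6656

k = N/n = 9020/22 = 410
hive 1: 96
hive 2: 96 + 410 = 506
hive 3: 506 + 410 = 916
hive 4: 916 + 410 = 1326
hive 5: 1326 + 410 = 1736
hive 6: 1736 + 410 = 2146
hive 7: 2146 + 410 = 2556
hive 8: 2556 + 410 = 2966
hive 9: 2966 + 410 = 3376
hive 10: 3376 + 410 = 3786
hive 11: 3786 + 410 = 4196
hive 12: 4196 + 410 = 4606
hive 13: 4606 + 410 = 5016
hive 14: 5016 + 410 = 5426
hive 15: 5426 + 410 = 5836
hive 16: 5836 + 410 = 6246
hive 17: 6246 + 410 = 6656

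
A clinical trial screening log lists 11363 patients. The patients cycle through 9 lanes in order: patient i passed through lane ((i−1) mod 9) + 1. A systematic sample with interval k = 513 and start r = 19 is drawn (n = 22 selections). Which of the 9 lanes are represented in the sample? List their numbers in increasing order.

1

Consecutive selections differ by k = 513, so their lane numbers differ by 513 mod 9 = 0.
gcd(513, 9) = 9, so the sample visits 9/9 = 1 distinct residues mod 9.
Start 19 is lane 1; the lanes hit are 1.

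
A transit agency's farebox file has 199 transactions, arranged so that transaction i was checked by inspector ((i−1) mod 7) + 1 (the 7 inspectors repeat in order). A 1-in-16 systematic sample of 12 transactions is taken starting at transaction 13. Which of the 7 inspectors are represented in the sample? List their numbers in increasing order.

1, 2, 3, 4, 5, 6, 7

Consecutive selections differ by k = 16, so their inspector numbers differ by 16 mod 7 = 2.
gcd(16, 7) = 1, so the sample visits 7/1 = 7 distinct residues mod 7.
Start 13 is inspector 6; the inspectors hit are 1, 2, 3, 4, 5, 6, 7.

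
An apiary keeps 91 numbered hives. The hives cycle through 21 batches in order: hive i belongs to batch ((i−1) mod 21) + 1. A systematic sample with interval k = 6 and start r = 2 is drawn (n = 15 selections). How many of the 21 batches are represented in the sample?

7

Consecutive selections differ by k = 6, so their batch numbers differ by 6 mod 21 = 6.
gcd(6, 21) = 3, so the sample visits 21/3 = 7 distinct residues mod 21.
Start 2 is batch 2; the batches hit are 2, 5, 8, 11, 14, 17, 20.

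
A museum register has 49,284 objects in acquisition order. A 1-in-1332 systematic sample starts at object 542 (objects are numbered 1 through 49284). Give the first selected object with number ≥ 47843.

48494

k = 1332
Steps past start: ⌈(47843 − 542)/1332⌉ = ⌈47301/1332⌉ = 36
Selected object: 542 + 36×1332 = 48494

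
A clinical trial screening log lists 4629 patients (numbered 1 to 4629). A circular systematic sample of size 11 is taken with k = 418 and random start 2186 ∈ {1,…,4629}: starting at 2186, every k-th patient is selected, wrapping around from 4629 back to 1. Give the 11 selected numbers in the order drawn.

Selection 1: 2186
Selection 2: 2186 + 418 = 2604
Selection 3: 2604 + 418 = 3022
Selection 4: 3022 + 418 = 3440
Selection 5: 3440 + 418 = 3858
Selection 6: 3858 + 418 = 4276
Selection 7: 4276 + 418 = 4694 → 4694 − 4629 = 65
Selection 8: 65 + 418 = 483
Selection 9: 483 + 418 = 901
Selection 10: 901 + 418 = 1319
Selection 11: 1319 + 418 = 1737

2186, 2604, 3022, 3440, 3858, 4276, 65, 483, 901, 1319, 1737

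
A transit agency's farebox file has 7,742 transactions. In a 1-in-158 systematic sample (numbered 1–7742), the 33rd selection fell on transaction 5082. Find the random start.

26

k = 158
r = 5082 − (33−1)×158 = 5082 − 5056 = 26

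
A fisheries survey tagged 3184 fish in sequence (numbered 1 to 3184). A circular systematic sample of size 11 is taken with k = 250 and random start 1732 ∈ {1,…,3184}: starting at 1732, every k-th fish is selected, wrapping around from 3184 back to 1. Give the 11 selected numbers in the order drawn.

1732, 1982, 2232, 2482, 2732, 2982, 48, 298, 548, 798, 1048

Selection 1: 1732
Selection 2: 1732 + 250 = 1982
Selection 3: 1982 + 250 = 2232
Selection 4: 2232 + 250 = 2482
Selection 5: 2482 + 250 = 2732
Selection 6: 2732 + 250 = 2982
Selection 7: 2982 + 250 = 3232 → 3232 − 3184 = 48
Selection 8: 48 + 250 = 298
Selection 9: 298 + 250 = 548
Selection 10: 548 + 250 = 798
Selection 11: 798 + 250 = 1048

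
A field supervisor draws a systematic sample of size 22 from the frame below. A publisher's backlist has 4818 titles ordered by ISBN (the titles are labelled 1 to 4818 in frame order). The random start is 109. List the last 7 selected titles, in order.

k = N/n = 4818/22 = 219
16th selection = 109 + 15×219 = 3394
17th: 3394 + 219 = 3613
18th: 3613 + 219 = 3832
19th: 3832 + 219 = 4051
20th: 4051 + 219 = 4270
21st: 4270 + 219 = 4489
22nd: 4489 + 219 = 4708

3394, 3613, 3832, 4051, 4270, 4489, 4708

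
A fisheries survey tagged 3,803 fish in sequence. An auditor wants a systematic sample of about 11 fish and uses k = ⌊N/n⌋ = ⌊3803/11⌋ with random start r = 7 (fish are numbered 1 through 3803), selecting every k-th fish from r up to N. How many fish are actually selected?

12

k = ⌊3803/11⌋ = 345
Achieved size = ⌊(3803 − 7)/345⌋ + 1 = ⌊3796/345⌋ + 1 = 11 + 1 = 12
(last selection: 7 + 11×345 = 3802 ≤ 3803; next would be 4147 > 3803)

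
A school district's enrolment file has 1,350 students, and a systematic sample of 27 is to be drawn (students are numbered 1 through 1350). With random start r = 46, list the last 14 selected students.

k = N/n = 1350/27 = 50
14th selection = 46 + 13×50 = 696
15th: 696 + 50 = 746
16th: 746 + 50 = 796
17th: 796 + 50 = 846
18th: 846 + 50 = 896
19th: 896 + 50 = 946
20th: 946 + 50 = 996
21st: 996 + 50 = 1046
22nd: 1046 + 50 = 1096
23rd: 1096 + 50 = 1146
24th: 1146 + 50 = 1196
25th: 1196 + 50 = 1246
26th: 1246 + 50 = 1296
27th: 1296 + 50 = 1346

696, 746, 796, 846, 896, 946, 996, 1046, 1096, 1146, 1196, 1246, 1296, 1346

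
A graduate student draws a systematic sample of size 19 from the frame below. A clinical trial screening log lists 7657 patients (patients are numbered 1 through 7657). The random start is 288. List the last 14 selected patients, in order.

2303, 2706, 3109, 3512, 3915, 4318, 4721, 5124, 5527, 5930, 6333, 6736, 7139, 7542

k = N/n = 7657/19 = 403
6th selection = 288 + 5×403 = 2303
7th: 2303 + 403 = 2706
8th: 2706 + 403 = 3109
9th: 3109 + 403 = 3512
10th: 3512 + 403 = 3915
11th: 3915 + 403 = 4318
12th: 4318 + 403 = 4721
13th: 4721 + 403 = 5124
14th: 5124 + 403 = 5527
15th: 5527 + 403 = 5930
16th: 5930 + 403 = 6333
17th: 6333 + 403 = 6736
18th: 6736 + 403 = 7139
19th: 7139 + 403 = 7542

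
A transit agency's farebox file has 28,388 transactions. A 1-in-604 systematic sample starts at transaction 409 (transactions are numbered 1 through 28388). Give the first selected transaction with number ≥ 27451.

27589

k = 604
Steps past start: ⌈(27451 − 409)/604⌉ = ⌈27042/604⌉ = 45
Selected transaction: 409 + 45×604 = 27589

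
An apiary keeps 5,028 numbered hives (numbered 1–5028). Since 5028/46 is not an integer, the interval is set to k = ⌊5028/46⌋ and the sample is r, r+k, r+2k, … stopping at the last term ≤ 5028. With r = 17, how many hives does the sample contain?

k = ⌊5028/46⌋ = 109
Achieved size = ⌊(5028 − 17)/109⌋ + 1 = ⌊5011/109⌋ + 1 = 45 + 1 = 46
(last selection: 17 + 45×109 = 4922 ≤ 5028; next would be 5031 > 5028)

46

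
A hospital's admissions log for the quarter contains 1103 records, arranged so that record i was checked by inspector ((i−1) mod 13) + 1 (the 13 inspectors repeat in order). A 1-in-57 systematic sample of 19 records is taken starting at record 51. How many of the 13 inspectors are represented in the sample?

Consecutive selections differ by k = 57, so their inspector numbers differ by 57 mod 13 = 5.
gcd(57, 13) = 1, so the sample visits 13/1 = 13 distinct residues mod 13.
Start 51 is inspector 12; the inspectors hit are 1, 2, 3, 4, 5, 6, 7, 8, 9, 10, 11, 12, 13.

13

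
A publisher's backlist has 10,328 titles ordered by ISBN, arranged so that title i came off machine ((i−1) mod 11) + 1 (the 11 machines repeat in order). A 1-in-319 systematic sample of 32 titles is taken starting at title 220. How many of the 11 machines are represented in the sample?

Consecutive selections differ by k = 319, so their machine numbers differ by 319 mod 11 = 0.
gcd(319, 11) = 11, so the sample visits 11/11 = 1 distinct residues mod 11.
Start 220 is machine 11; the machines hit are 11.

1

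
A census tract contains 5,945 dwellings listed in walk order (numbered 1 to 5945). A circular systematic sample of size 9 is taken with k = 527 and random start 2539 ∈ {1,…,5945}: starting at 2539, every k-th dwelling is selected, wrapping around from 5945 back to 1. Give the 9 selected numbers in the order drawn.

Selection 1: 2539
Selection 2: 2539 + 527 = 3066
Selection 3: 3066 + 527 = 3593
Selection 4: 3593 + 527 = 4120
Selection 5: 4120 + 527 = 4647
Selection 6: 4647 + 527 = 5174
Selection 7: 5174 + 527 = 5701
Selection 8: 5701 + 527 = 6228 → 6228 − 5945 = 283
Selection 9: 283 + 527 = 810

2539, 3066, 3593, 4120, 4647, 5174, 5701, 283, 810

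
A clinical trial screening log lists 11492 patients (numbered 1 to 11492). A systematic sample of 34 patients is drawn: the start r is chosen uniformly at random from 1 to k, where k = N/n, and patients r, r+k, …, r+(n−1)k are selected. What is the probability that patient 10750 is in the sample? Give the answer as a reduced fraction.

k = 11492/34 = 338.
Patient 10750 is selected iff r ≡ 10750 (mod 338); exactly one such r in {1,…,338}.
Inclusion probability = 1/338.

1/338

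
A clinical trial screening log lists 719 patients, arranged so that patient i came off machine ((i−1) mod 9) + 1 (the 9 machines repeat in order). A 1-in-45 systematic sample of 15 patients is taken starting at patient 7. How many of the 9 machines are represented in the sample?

1

Consecutive selections differ by k = 45, so their machine numbers differ by 45 mod 9 = 0.
gcd(45, 9) = 9, so the sample visits 9/9 = 1 distinct residues mod 9.
Start 7 is machine 7; the machines hit are 7.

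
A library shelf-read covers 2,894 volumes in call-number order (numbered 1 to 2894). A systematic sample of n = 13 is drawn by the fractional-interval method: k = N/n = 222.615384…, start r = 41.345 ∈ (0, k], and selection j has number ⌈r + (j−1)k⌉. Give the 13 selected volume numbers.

42, 264, 487, 710, 932, 1155, 1378, 1600, 1823, 2045, 2268, 2491, 2713

j=1: r + 0k = 41.345 → ⌈·⌉ = 42
j=2: r + 1k = 263.960384… → ⌈·⌉ = 264
j=3: r + 2k = 486.575769… → ⌈·⌉ = 487
j=4: r + 3k = 709.191153… → ⌈·⌉ = 710
j=5: r + 4k = 931.806538… → ⌈·⌉ = 932
j=6: r + 5k = 1154.421923… → ⌈·⌉ = 1155
j=7: r + 6k = 1377.037307… → ⌈·⌉ = 1378
j=8: r + 7k = 1599.652692… → ⌈·⌉ = 1600
j=9: r + 8k = 1822.268076… → ⌈·⌉ = 1823
j=10: r + 9k = 2044.883461… → ⌈·⌉ = 2045
j=11: r + 10k = 2267.498846… → ⌈·⌉ = 2268
j=12: r + 11k = 2490.114230… → ⌈·⌉ = 2491
j=13: r + 12k = 2712.729615… → ⌈·⌉ = 2713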